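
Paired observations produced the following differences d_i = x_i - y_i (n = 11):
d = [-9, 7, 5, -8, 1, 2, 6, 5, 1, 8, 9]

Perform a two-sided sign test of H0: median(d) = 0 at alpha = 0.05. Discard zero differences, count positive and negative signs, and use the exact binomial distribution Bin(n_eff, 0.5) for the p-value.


Step 1: Discard zero differences. Original n = 11; n_eff = number of nonzero differences = 11.
Nonzero differences (with sign): -9, +7, +5, -8, +1, +2, +6, +5, +1, +8, +9
Step 2: Count signs: positive = 9, negative = 2.
Step 3: Under H0: P(positive) = 0.5, so the number of positives S ~ Bin(11, 0.5).
Step 4: Two-sided exact p-value = sum of Bin(11,0.5) probabilities at or below the observed probability = 0.065430.
Step 5: alpha = 0.05. fail to reject H0.

n_eff = 11, pos = 9, neg = 2, p = 0.065430, fail to reject H0.


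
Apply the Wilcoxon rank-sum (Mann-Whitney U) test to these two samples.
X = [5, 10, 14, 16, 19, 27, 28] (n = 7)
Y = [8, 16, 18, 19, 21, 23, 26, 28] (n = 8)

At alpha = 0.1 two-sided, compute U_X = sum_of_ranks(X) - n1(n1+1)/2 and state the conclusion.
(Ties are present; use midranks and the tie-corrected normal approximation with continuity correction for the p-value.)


Step 1: Combine and sort all 15 observations; assign midranks.
sorted (value, group): (5,X), (8,Y), (10,X), (14,X), (16,X), (16,Y), (18,Y), (19,X), (19,Y), (21,Y), (23,Y), (26,Y), (27,X), (28,X), (28,Y)
ranks: 5->1, 8->2, 10->3, 14->4, 16->5.5, 16->5.5, 18->7, 19->8.5, 19->8.5, 21->10, 23->11, 26->12, 27->13, 28->14.5, 28->14.5
Step 2: Rank sum for X: R1 = 1 + 3 + 4 + 5.5 + 8.5 + 13 + 14.5 = 49.5.
Step 3: U_X = R1 - n1(n1+1)/2 = 49.5 - 7*8/2 = 49.5 - 28 = 21.5.
       U_Y = n1*n2 - U_X = 56 - 21.5 = 34.5.
Step 4: Ties are present, so use the tie-corrected normal approximation (with continuity correction) for the p-value.
Step 5: p-value = 0.486283; compare to alpha = 0.1. fail to reject H0.

U_X = 21.5, p = 0.486283, fail to reject H0 at alpha = 0.1.


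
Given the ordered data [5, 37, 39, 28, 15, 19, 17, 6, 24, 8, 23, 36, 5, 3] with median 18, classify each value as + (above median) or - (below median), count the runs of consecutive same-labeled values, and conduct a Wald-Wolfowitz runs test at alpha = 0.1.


Step 1: Compute median = 18; label A = above, B = below.
Labels in order: BAAABABBABAABB  (n_A = 7, n_B = 7)
Step 2: Count runs R = 9.
Step 3: Under H0 (random ordering), E[R] = 2*n_A*n_B/(n_A+n_B) + 1 = 2*7*7/14 + 1 = 8.0000.
        Var[R] = 2*n_A*n_B*(2*n_A*n_B - n_A - n_B) / ((n_A+n_B)^2 * (n_A+n_B-1)) = 8232/2548 = 3.2308.
        SD[R] = 1.7974.
Step 4: Continuity-corrected z = (R - 0.5 - E[R]) / SD[R] = (9 - 0.5 - 8.0000) / 1.7974 = 0.2782.
Step 5: Two-sided p-value via normal approximation = 2*(1 - Phi(|z|)) = 0.780879.
Step 6: alpha = 0.1. fail to reject H0.

R = 9, z = 0.2782, p = 0.780879, fail to reject H0.


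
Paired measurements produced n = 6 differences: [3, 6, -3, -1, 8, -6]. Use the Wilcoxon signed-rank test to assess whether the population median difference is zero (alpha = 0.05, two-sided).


Step 1: Drop any zero differences (none here) and take |d_i|.
|d| = [3, 6, 3, 1, 8, 6]
Step 2: Midrank |d_i| (ties get averaged ranks).
ranks: |3|->2.5, |6|->4.5, |3|->2.5, |1|->1, |8|->6, |6|->4.5
Step 3: Attach original signs; sum ranks with positive sign and with negative sign.
W+ = 2.5 + 4.5 + 6 = 13
W- = 2.5 + 1 + 4.5 = 8
(Check: W+ + W- = 21 should equal n(n+1)/2 = 21.)
Step 4: Test statistic W = min(W+, W-) = 8.
Step 5: Ties in |d|, so use the tie-corrected normal approximation.
        E[W] = n(n+1)/4 = 6*7/4 = 10.5.
        Tie groups: |d|=3 (t=2), |d|=6 (t=2); sum(t^3 - t) = 12.
        Var[W] = n(n+1)(2n+1)/24 - sum(t^3-t)/48 = 546/24 - 12/48 = 22.5.
        z = (W - E[W]) / sqrt(Var[W]) = (8 - 10.5) / 4.7434 = -0.5270.
        Two-sided p = 2*Phi(z) = 0.598161.
Step 6: alpha = 0.05. fail to reject H0.

W+ = 13, W- = 8, W = min = 8, p = 0.598161, fail to reject H0.


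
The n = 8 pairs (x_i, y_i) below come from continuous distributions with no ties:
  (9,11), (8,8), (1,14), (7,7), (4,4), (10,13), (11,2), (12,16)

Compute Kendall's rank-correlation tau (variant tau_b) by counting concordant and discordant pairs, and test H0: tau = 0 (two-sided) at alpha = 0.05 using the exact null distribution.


Step 1: Enumerate the 28 unordered pairs (i,j) with i<j and classify each by sign(x_j-x_i) * sign(y_j-y_i).
  (1,2):dx=-1,dy=-3->C; (1,3):dx=-8,dy=+3->D; (1,4):dx=-2,dy=-4->C; (1,5):dx=-5,dy=-7->C
  (1,6):dx=+1,dy=+2->C; (1,7):dx=+2,dy=-9->D; (1,8):dx=+3,dy=+5->C; (2,3):dx=-7,dy=+6->D
  (2,4):dx=-1,dy=-1->C; (2,5):dx=-4,dy=-4->C; (2,6):dx=+2,dy=+5->C; (2,7):dx=+3,dy=-6->D
  (2,8):dx=+4,dy=+8->C; (3,4):dx=+6,dy=-7->D; (3,5):dx=+3,dy=-10->D; (3,6):dx=+9,dy=-1->D
  (3,7):dx=+10,dy=-12->D; (3,8):dx=+11,dy=+2->C; (4,5):dx=-3,dy=-3->C; (4,6):dx=+3,dy=+6->C
  (4,7):dx=+4,dy=-5->D; (4,8):dx=+5,dy=+9->C; (5,6):dx=+6,dy=+9->C; (5,7):dx=+7,dy=-2->D
  (5,8):dx=+8,dy=+12->C; (6,7):dx=+1,dy=-11->D; (6,8):dx=+2,dy=+3->C; (7,8):dx=+1,dy=+14->C
Step 2: C = 17, D = 11, total pairs = 28.
Step 3: tau = (C - D)/(n(n-1)/2) = (17 - 11)/28 = 0.214286.
Step 4: Exact two-sided p-value (enumerate n! = 40320 permutations of y under H0): p = 0.548413.
Step 5: alpha = 0.05. fail to reject H0.

tau_b = 0.2143 (C=17, D=11), p = 0.548413, fail to reject H0.


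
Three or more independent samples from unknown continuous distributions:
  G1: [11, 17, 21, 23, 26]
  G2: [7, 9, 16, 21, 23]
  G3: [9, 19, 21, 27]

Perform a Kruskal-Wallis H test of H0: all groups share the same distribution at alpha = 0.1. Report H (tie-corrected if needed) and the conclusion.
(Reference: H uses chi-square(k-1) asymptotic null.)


Step 1: Combine all N = 14 observations and assign midranks.
sorted (value, group, rank): (7,G2,1), (9,G2,2.5), (9,G3,2.5), (11,G1,4), (16,G2,5), (17,G1,6), (19,G3,7), (21,G1,9), (21,G2,9), (21,G3,9), (23,G1,11.5), (23,G2,11.5), (26,G1,13), (27,G3,14)
Step 2: Sum ranks within each group.
R_1 = 43.5 (n_1 = 5)
R_2 = 29 (n_2 = 5)
R_3 = 32.5 (n_3 = 4)
Step 3: H = 12/(N(N+1)) * sum(R_i^2/n_i) - 3(N+1)
     = 12/(14*15) * (43.5^2/5 + 29^2/5 + 32.5^2/4) - 3*15
     = 0.057143 * 810.712 - 45
     = 1.326429.
Step 4: Ties present; correction factor C = 1 - 36/(14^3 - 14) = 0.986813. Corrected H = 1.326429 / 0.986813 = 1.344154.
Step 5: Under H0, H ~ chi^2(2); p-value = 0.510647.
Step 6: alpha = 0.1. fail to reject H0.

H = 1.3442, df = 2, p = 0.510647, fail to reject H0.


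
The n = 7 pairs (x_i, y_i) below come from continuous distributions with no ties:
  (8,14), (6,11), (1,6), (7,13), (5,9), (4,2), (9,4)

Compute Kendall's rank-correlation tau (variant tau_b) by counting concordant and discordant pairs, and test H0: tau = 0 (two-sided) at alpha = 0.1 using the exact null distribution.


Step 1: Enumerate the 21 unordered pairs (i,j) with i<j and classify each by sign(x_j-x_i) * sign(y_j-y_i).
  (1,2):dx=-2,dy=-3->C; (1,3):dx=-7,dy=-8->C; (1,4):dx=-1,dy=-1->C; (1,5):dx=-3,dy=-5->C
  (1,6):dx=-4,dy=-12->C; (1,7):dx=+1,dy=-10->D; (2,3):dx=-5,dy=-5->C; (2,4):dx=+1,dy=+2->C
  (2,5):dx=-1,dy=-2->C; (2,6):dx=-2,dy=-9->C; (2,7):dx=+3,dy=-7->D; (3,4):dx=+6,dy=+7->C
  (3,5):dx=+4,dy=+3->C; (3,6):dx=+3,dy=-4->D; (3,7):dx=+8,dy=-2->D; (4,5):dx=-2,dy=-4->C
  (4,6):dx=-3,dy=-11->C; (4,7):dx=+2,dy=-9->D; (5,6):dx=-1,dy=-7->C; (5,7):dx=+4,dy=-5->D
  (6,7):dx=+5,dy=+2->C
Step 2: C = 15, D = 6, total pairs = 21.
Step 3: tau = (C - D)/(n(n-1)/2) = (15 - 6)/21 = 0.428571.
Step 4: Exact two-sided p-value (enumerate n! = 5040 permutations of y under H0): p = 0.238889.
Step 5: alpha = 0.1. fail to reject H0.

tau_b = 0.4286 (C=15, D=6), p = 0.238889, fail to reject H0.


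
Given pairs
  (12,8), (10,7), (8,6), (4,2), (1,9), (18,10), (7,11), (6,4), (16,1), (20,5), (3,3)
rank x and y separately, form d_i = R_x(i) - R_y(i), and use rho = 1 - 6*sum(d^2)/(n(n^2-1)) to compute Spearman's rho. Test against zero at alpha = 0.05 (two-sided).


Step 1: Rank x and y separately (midranks; no ties here).
rank(x): 12->8, 10->7, 8->6, 4->3, 1->1, 18->10, 7->5, 6->4, 16->9, 20->11, 3->2
rank(y): 8->8, 7->7, 6->6, 2->2, 9->9, 10->10, 11->11, 4->4, 1->1, 5->5, 3->3
Step 2: d_i = R_x(i) - R_y(i); compute d_i^2.
  (8-8)^2=0, (7-7)^2=0, (6-6)^2=0, (3-2)^2=1, (1-9)^2=64, (10-10)^2=0, (5-11)^2=36, (4-4)^2=0, (9-1)^2=64, (11-5)^2=36, (2-3)^2=1
sum(d^2) = 202.
Step 3: rho = 1 - 6*202 / (11*(11^2 - 1)) = 1 - 1212/1320 = 0.081818.
Step 4: Under H0, t = rho * sqrt((n-2)/(1-rho^2)) = 0.2463 ~ t(9).
Step 5: Two-sided p-value from the t-distribution with 9 df = 0.810990.
Step 6: alpha = 0.05. fail to reject H0.

rho = 0.0818, p = 0.810990, fail to reject H0 at alpha = 0.05.


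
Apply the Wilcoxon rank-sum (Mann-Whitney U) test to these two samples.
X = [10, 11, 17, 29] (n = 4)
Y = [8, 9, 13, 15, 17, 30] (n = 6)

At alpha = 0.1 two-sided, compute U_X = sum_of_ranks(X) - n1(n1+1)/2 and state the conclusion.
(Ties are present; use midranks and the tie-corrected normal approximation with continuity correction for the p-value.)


Step 1: Combine and sort all 10 observations; assign midranks.
sorted (value, group): (8,Y), (9,Y), (10,X), (11,X), (13,Y), (15,Y), (17,X), (17,Y), (29,X), (30,Y)
ranks: 8->1, 9->2, 10->3, 11->4, 13->5, 15->6, 17->7.5, 17->7.5, 29->9, 30->10
Step 2: Rank sum for X: R1 = 3 + 4 + 7.5 + 9 = 23.5.
Step 3: U_X = R1 - n1(n1+1)/2 = 23.5 - 4*5/2 = 23.5 - 10 = 13.5.
       U_Y = n1*n2 - U_X = 24 - 13.5 = 10.5.
Step 4: Ties are present, so use the tie-corrected normal approximation (with continuity correction) for the p-value.
Step 5: p-value = 0.830664; compare to alpha = 0.1. fail to reject H0.

U_X = 13.5, p = 0.830664, fail to reject H0 at alpha = 0.1.


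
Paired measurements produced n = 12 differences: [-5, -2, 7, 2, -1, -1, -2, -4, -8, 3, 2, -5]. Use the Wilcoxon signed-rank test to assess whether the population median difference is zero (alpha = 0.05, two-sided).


Step 1: Drop any zero differences (none here) and take |d_i|.
|d| = [5, 2, 7, 2, 1, 1, 2, 4, 8, 3, 2, 5]
Step 2: Midrank |d_i| (ties get averaged ranks).
ranks: |5|->9.5, |2|->4.5, |7|->11, |2|->4.5, |1|->1.5, |1|->1.5, |2|->4.5, |4|->8, |8|->12, |3|->7, |2|->4.5, |5|->9.5
Step 3: Attach original signs; sum ranks with positive sign and with negative sign.
W+ = 11 + 4.5 + 7 + 4.5 = 27
W- = 9.5 + 4.5 + 1.5 + 1.5 + 4.5 + 8 + 12 + 9.5 = 51
(Check: W+ + W- = 78 should equal n(n+1)/2 = 78.)
Step 4: Test statistic W = min(W+, W-) = 27.
Step 5: Ties in |d|, so use the tie-corrected normal approximation.
        E[W] = n(n+1)/4 = 12*13/4 = 39.
        Tie groups: |d|=1 (t=2), |d|=2 (t=4), |d|=5 (t=2); sum(t^3 - t) = 72.
        Var[W] = n(n+1)(2n+1)/24 - sum(t^3-t)/48 = 3900/24 - 72/48 = 161.
        z = (W - E[W]) / sqrt(Var[W]) = (27 - 39) / 12.6886 = -0.9457.
        Two-sided p = 2*Phi(z) = 0.344285.
Step 6: alpha = 0.05. fail to reject H0.

W+ = 27, W- = 51, W = min = 27, p = 0.344285, fail to reject H0.


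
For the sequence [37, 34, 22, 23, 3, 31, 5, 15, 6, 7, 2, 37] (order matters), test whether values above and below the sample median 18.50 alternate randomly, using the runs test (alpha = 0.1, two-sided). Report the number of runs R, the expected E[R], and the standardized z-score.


Step 1: Compute median = 18.50; label A = above, B = below.
Labels in order: AAAABABBBBBA  (n_A = 6, n_B = 6)
Step 2: Count runs R = 5.
Step 3: Under H0 (random ordering), E[R] = 2*n_A*n_B/(n_A+n_B) + 1 = 2*6*6/12 + 1 = 7.0000.
        Var[R] = 2*n_A*n_B*(2*n_A*n_B - n_A - n_B) / ((n_A+n_B)^2 * (n_A+n_B-1)) = 4320/1584 = 2.7273.
        SD[R] = 1.6514.
Step 4: Continuity-corrected z = (R + 0.5 - E[R]) / SD[R] = (5 + 0.5 - 7.0000) / 1.6514 = -0.9083.
Step 5: Two-sided p-value via normal approximation = 2*(1 - Phi(|z|)) = 0.363722.
Step 6: alpha = 0.1. fail to reject H0.

R = 5, z = -0.9083, p = 0.363722, fail to reject H0.


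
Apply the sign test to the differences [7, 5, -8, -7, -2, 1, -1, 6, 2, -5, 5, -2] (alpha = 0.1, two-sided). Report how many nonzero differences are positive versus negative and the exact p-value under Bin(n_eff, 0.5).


Step 1: Discard zero differences. Original n = 12; n_eff = number of nonzero differences = 12.
Nonzero differences (with sign): +7, +5, -8, -7, -2, +1, -1, +6, +2, -5, +5, -2
Step 2: Count signs: positive = 6, negative = 6.
Step 3: Under H0: P(positive) = 0.5, so the number of positives S ~ Bin(12, 0.5).
Step 4: Two-sided exact p-value = sum of Bin(12,0.5) probabilities at or below the observed probability = 1.000000.
Step 5: alpha = 0.1. fail to reject H0.

n_eff = 12, pos = 6, neg = 6, p = 1.000000, fail to reject H0.


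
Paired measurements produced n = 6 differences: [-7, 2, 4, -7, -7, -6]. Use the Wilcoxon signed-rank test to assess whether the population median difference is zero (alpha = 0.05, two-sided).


Step 1: Drop any zero differences (none here) and take |d_i|.
|d| = [7, 2, 4, 7, 7, 6]
Step 2: Midrank |d_i| (ties get averaged ranks).
ranks: |7|->5, |2|->1, |4|->2, |7|->5, |7|->5, |6|->3
Step 3: Attach original signs; sum ranks with positive sign and with negative sign.
W+ = 1 + 2 = 3
W- = 5 + 5 + 5 + 3 = 18
(Check: W+ + W- = 21 should equal n(n+1)/2 = 21.)
Step 4: Test statistic W = min(W+, W-) = 3.
Step 5: Ties in |d|, so use the tie-corrected normal approximation.
        E[W] = n(n+1)/4 = 6*7/4 = 10.5.
        Tie groups: |d|=7 (t=3); sum(t^3 - t) = 24.
        Var[W] = n(n+1)(2n+1)/24 - sum(t^3-t)/48 = 546/24 - 24/48 = 22.25.
        z = (W - E[W]) / sqrt(Var[W]) = (3 - 10.5) / 4.7170 = -1.5900.
        Two-sided p = 2*Phi(z) = 0.111836.
Step 6: alpha = 0.05. fail to reject H0.

W+ = 3, W- = 18, W = min = 3, p = 0.111836, fail to reject H0.


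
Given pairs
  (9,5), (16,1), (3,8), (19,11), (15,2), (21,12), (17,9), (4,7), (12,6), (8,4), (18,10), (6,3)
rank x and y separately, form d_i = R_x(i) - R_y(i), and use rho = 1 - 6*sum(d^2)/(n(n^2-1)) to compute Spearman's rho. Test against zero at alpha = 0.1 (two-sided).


Step 1: Rank x and y separately (midranks; no ties here).
rank(x): 9->5, 16->8, 3->1, 19->11, 15->7, 21->12, 17->9, 4->2, 12->6, 8->4, 18->10, 6->3
rank(y): 5->5, 1->1, 8->8, 11->11, 2->2, 12->12, 9->9, 7->7, 6->6, 4->4, 10->10, 3->3
Step 2: d_i = R_x(i) - R_y(i); compute d_i^2.
  (5-5)^2=0, (8-1)^2=49, (1-8)^2=49, (11-11)^2=0, (7-2)^2=25, (12-12)^2=0, (9-9)^2=0, (2-7)^2=25, (6-6)^2=0, (4-4)^2=0, (10-10)^2=0, (3-3)^2=0
sum(d^2) = 148.
Step 3: rho = 1 - 6*148 / (12*(12^2 - 1)) = 1 - 888/1716 = 0.482517.
Step 4: Under H0, t = rho * sqrt((n-2)/(1-rho^2)) = 1.7421 ~ t(10).
Step 5: Two-sided p-value from the t-distribution with 10 df = 0.112109.
Step 6: alpha = 0.1. fail to reject H0.

rho = 0.4825, p = 0.112109, fail to reject H0 at alpha = 0.1.


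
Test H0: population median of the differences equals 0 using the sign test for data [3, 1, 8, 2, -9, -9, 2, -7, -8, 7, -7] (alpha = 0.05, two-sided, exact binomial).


Step 1: Discard zero differences. Original n = 11; n_eff = number of nonzero differences = 11.
Nonzero differences (with sign): +3, +1, +8, +2, -9, -9, +2, -7, -8, +7, -7
Step 2: Count signs: positive = 6, negative = 5.
Step 3: Under H0: P(positive) = 0.5, so the number of positives S ~ Bin(11, 0.5).
Step 4: Two-sided exact p-value = sum of Bin(11,0.5) probabilities at or below the observed probability = 1.000000.
Step 5: alpha = 0.05. fail to reject H0.

n_eff = 11, pos = 6, neg = 5, p = 1.000000, fail to reject H0.


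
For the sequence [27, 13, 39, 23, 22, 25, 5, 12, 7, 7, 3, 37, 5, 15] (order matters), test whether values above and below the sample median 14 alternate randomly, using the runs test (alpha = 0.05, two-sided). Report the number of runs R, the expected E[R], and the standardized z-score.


Step 1: Compute median = 14; label A = above, B = below.
Labels in order: ABAAAABBBBBABA  (n_A = 7, n_B = 7)
Step 2: Count runs R = 7.
Step 3: Under H0 (random ordering), E[R] = 2*n_A*n_B/(n_A+n_B) + 1 = 2*7*7/14 + 1 = 8.0000.
        Var[R] = 2*n_A*n_B*(2*n_A*n_B - n_A - n_B) / ((n_A+n_B)^2 * (n_A+n_B-1)) = 8232/2548 = 3.2308.
        SD[R] = 1.7974.
Step 4: Continuity-corrected z = (R + 0.5 - E[R]) / SD[R] = (7 + 0.5 - 8.0000) / 1.7974 = -0.2782.
Step 5: Two-sided p-value via normal approximation = 2*(1 - Phi(|z|)) = 0.780879.
Step 6: alpha = 0.05. fail to reject H0.

R = 7, z = -0.2782, p = 0.780879, fail to reject H0.


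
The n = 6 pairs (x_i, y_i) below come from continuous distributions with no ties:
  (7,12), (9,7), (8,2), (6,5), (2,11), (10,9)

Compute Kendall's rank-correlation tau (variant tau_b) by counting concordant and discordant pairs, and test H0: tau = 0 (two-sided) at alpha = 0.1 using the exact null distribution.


Step 1: Enumerate the 15 unordered pairs (i,j) with i<j and classify each by sign(x_j-x_i) * sign(y_j-y_i).
  (1,2):dx=+2,dy=-5->D; (1,3):dx=+1,dy=-10->D; (1,4):dx=-1,dy=-7->C; (1,5):dx=-5,dy=-1->C
  (1,6):dx=+3,dy=-3->D; (2,3):dx=-1,dy=-5->C; (2,4):dx=-3,dy=-2->C; (2,5):dx=-7,dy=+4->D
  (2,6):dx=+1,dy=+2->C; (3,4):dx=-2,dy=+3->D; (3,5):dx=-6,dy=+9->D; (3,6):dx=+2,dy=+7->C
  (4,5):dx=-4,dy=+6->D; (4,6):dx=+4,dy=+4->C; (5,6):dx=+8,dy=-2->D
Step 2: C = 7, D = 8, total pairs = 15.
Step 3: tau = (C - D)/(n(n-1)/2) = (7 - 8)/15 = -0.066667.
Step 4: Exact two-sided p-value (enumerate n! = 720 permutations of y under H0): p = 1.000000.
Step 5: alpha = 0.1. fail to reject H0.

tau_b = -0.0667 (C=7, D=8), p = 1.000000, fail to reject H0.


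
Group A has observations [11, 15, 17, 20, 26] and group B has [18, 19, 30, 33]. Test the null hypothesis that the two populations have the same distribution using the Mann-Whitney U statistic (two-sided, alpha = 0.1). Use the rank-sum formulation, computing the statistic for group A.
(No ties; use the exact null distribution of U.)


Step 1: Combine and sort all 9 observations; assign midranks.
sorted (value, group): (11,X), (15,X), (17,X), (18,Y), (19,Y), (20,X), (26,X), (30,Y), (33,Y)
ranks: 11->1, 15->2, 17->3, 18->4, 19->5, 20->6, 26->7, 30->8, 33->9
Step 2: Rank sum for X: R1 = 1 + 2 + 3 + 6 + 7 = 19.
Step 3: U_X = R1 - n1(n1+1)/2 = 19 - 5*6/2 = 19 - 15 = 4.
       U_Y = n1*n2 - U_X = 20 - 4 = 16.
Step 4: No ties, so the exact null distribution of U (based on enumerating the C(9,5) = 126 equally likely rank assignments) gives the two-sided p-value.
Step 5: p-value = 0.190476; compare to alpha = 0.1. fail to reject H0.

U_X = 4, p = 0.190476, fail to reject H0 at alpha = 0.1.


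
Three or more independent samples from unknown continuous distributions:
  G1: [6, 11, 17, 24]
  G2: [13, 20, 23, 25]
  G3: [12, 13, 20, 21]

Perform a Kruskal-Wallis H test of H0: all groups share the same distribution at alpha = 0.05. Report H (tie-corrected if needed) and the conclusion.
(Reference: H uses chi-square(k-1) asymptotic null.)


Step 1: Combine all N = 12 observations and assign midranks.
sorted (value, group, rank): (6,G1,1), (11,G1,2), (12,G3,3), (13,G2,4.5), (13,G3,4.5), (17,G1,6), (20,G2,7.5), (20,G3,7.5), (21,G3,9), (23,G2,10), (24,G1,11), (25,G2,12)
Step 2: Sum ranks within each group.
R_1 = 20 (n_1 = 4)
R_2 = 34 (n_2 = 4)
R_3 = 24 (n_3 = 4)
Step 3: H = 12/(N(N+1)) * sum(R_i^2/n_i) - 3(N+1)
     = 12/(12*13) * (20^2/4 + 34^2/4 + 24^2/4) - 3*13
     = 0.076923 * 533 - 39
     = 2.000000.
Step 4: Ties present; correction factor C = 1 - 12/(12^3 - 12) = 0.993007. Corrected H = 2.000000 / 0.993007 = 2.014085.
Step 5: Under H0, H ~ chi^2(2); p-value = 0.365298.
Step 6: alpha = 0.05. fail to reject H0.

H = 2.0141, df = 2, p = 0.365298, fail to reject H0.


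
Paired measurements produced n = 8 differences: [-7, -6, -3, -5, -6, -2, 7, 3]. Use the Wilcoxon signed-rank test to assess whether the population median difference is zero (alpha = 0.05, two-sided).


Step 1: Drop any zero differences (none here) and take |d_i|.
|d| = [7, 6, 3, 5, 6, 2, 7, 3]
Step 2: Midrank |d_i| (ties get averaged ranks).
ranks: |7|->7.5, |6|->5.5, |3|->2.5, |5|->4, |6|->5.5, |2|->1, |7|->7.5, |3|->2.5
Step 3: Attach original signs; sum ranks with positive sign and with negative sign.
W+ = 7.5 + 2.5 = 10
W- = 7.5 + 5.5 + 2.5 + 4 + 5.5 + 1 = 26
(Check: W+ + W- = 36 should equal n(n+1)/2 = 36.)
Step 4: Test statistic W = min(W+, W-) = 10.
Step 5: Ties in |d|, so use the tie-corrected normal approximation.
        E[W] = n(n+1)/4 = 8*9/4 = 18.
        Tie groups: |d|=3 (t=2), |d|=6 (t=2), |d|=7 (t=2); sum(t^3 - t) = 18.
        Var[W] = n(n+1)(2n+1)/24 - sum(t^3-t)/48 = 1224/24 - 18/48 = 50.625.
        z = (W - E[W]) / sqrt(Var[W]) = (10 - 18) / 7.1151 = -1.1244.
        Two-sided p = 2*Phi(z) = 0.260858.
Step 6: alpha = 0.05. fail to reject H0.

W+ = 10, W- = 26, W = min = 10, p = 0.260858, fail to reject H0.


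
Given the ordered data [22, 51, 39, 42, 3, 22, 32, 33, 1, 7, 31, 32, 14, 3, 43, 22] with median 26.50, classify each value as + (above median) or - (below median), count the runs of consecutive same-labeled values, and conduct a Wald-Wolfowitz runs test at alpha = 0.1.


Step 1: Compute median = 26.50; label A = above, B = below.
Labels in order: BAAABBAABBAABBAB  (n_A = 8, n_B = 8)
Step 2: Count runs R = 9.
Step 3: Under H0 (random ordering), E[R] = 2*n_A*n_B/(n_A+n_B) + 1 = 2*8*8/16 + 1 = 9.0000.
        Var[R] = 2*n_A*n_B*(2*n_A*n_B - n_A - n_B) / ((n_A+n_B)^2 * (n_A+n_B-1)) = 14336/3840 = 3.7333.
        SD[R] = 1.9322.
Step 4: R = E[R], so z = 0 with no continuity correction.
Step 5: Two-sided p-value via normal approximation = 2*(1 - Phi(|z|)) = 1.000000.
Step 6: alpha = 0.1. fail to reject H0.

R = 9, z = 0.0000, p = 1.000000, fail to reject H0.


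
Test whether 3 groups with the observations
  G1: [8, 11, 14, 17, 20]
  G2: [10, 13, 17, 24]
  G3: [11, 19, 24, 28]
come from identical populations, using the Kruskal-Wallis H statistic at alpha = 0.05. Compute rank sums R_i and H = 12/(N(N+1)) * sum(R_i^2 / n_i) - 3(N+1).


Step 1: Combine all N = 13 observations and assign midranks.
sorted (value, group, rank): (8,G1,1), (10,G2,2), (11,G1,3.5), (11,G3,3.5), (13,G2,5), (14,G1,6), (17,G1,7.5), (17,G2,7.5), (19,G3,9), (20,G1,10), (24,G2,11.5), (24,G3,11.5), (28,G3,13)
Step 2: Sum ranks within each group.
R_1 = 28 (n_1 = 5)
R_2 = 26 (n_2 = 4)
R_3 = 37 (n_3 = 4)
Step 3: H = 12/(N(N+1)) * sum(R_i^2/n_i) - 3(N+1)
     = 12/(13*14) * (28^2/5 + 26^2/4 + 37^2/4) - 3*14
     = 0.065934 * 668.05 - 42
     = 2.047253.
Step 4: Ties present; correction factor C = 1 - 18/(13^3 - 13) = 0.991758. Corrected H = 2.047253 / 0.991758 = 2.064266.
Step 5: Under H0, H ~ chi^2(2); p-value = 0.356246.
Step 6: alpha = 0.05. fail to reject H0.

H = 2.0643, df = 2, p = 0.356246, fail to reject H0.


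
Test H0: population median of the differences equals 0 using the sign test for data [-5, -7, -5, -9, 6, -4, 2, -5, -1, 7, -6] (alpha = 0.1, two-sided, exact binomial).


Step 1: Discard zero differences. Original n = 11; n_eff = number of nonzero differences = 11.
Nonzero differences (with sign): -5, -7, -5, -9, +6, -4, +2, -5, -1, +7, -6
Step 2: Count signs: positive = 3, negative = 8.
Step 3: Under H0: P(positive) = 0.5, so the number of positives S ~ Bin(11, 0.5).
Step 4: Two-sided exact p-value = sum of Bin(11,0.5) probabilities at or below the observed probability = 0.226562.
Step 5: alpha = 0.1. fail to reject H0.

n_eff = 11, pos = 3, neg = 8, p = 0.226562, fail to reject H0.


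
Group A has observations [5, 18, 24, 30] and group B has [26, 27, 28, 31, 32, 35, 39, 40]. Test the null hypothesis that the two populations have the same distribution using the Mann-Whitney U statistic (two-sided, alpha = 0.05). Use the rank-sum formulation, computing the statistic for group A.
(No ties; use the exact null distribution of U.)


Step 1: Combine and sort all 12 observations; assign midranks.
sorted (value, group): (5,X), (18,X), (24,X), (26,Y), (27,Y), (28,Y), (30,X), (31,Y), (32,Y), (35,Y), (39,Y), (40,Y)
ranks: 5->1, 18->2, 24->3, 26->4, 27->5, 28->6, 30->7, 31->8, 32->9, 35->10, 39->11, 40->12
Step 2: Rank sum for X: R1 = 1 + 2 + 3 + 7 = 13.
Step 3: U_X = R1 - n1(n1+1)/2 = 13 - 4*5/2 = 13 - 10 = 3.
       U_Y = n1*n2 - U_X = 32 - 3 = 29.
Step 4: No ties, so the exact null distribution of U (based on enumerating the C(12,4) = 495 equally likely rank assignments) gives the two-sided p-value.
Step 5: p-value = 0.028283; compare to alpha = 0.05. reject H0.

U_X = 3, p = 0.028283, reject H0 at alpha = 0.05.


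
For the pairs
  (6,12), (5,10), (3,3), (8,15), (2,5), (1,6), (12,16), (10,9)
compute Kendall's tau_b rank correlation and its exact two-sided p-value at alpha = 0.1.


Step 1: Enumerate the 28 unordered pairs (i,j) with i<j and classify each by sign(x_j-x_i) * sign(y_j-y_i).
  (1,2):dx=-1,dy=-2->C; (1,3):dx=-3,dy=-9->C; (1,4):dx=+2,dy=+3->C; (1,5):dx=-4,dy=-7->C
  (1,6):dx=-5,dy=-6->C; (1,7):dx=+6,dy=+4->C; (1,8):dx=+4,dy=-3->D; (2,3):dx=-2,dy=-7->C
  (2,4):dx=+3,dy=+5->C; (2,5):dx=-3,dy=-5->C; (2,6):dx=-4,dy=-4->C; (2,7):dx=+7,dy=+6->C
  (2,8):dx=+5,dy=-1->D; (3,4):dx=+5,dy=+12->C; (3,5):dx=-1,dy=+2->D; (3,6):dx=-2,dy=+3->D
  (3,7):dx=+9,dy=+13->C; (3,8):dx=+7,dy=+6->C; (4,5):dx=-6,dy=-10->C; (4,6):dx=-7,dy=-9->C
  (4,7):dx=+4,dy=+1->C; (4,8):dx=+2,dy=-6->D; (5,6):dx=-1,dy=+1->D; (5,7):dx=+10,dy=+11->C
  (5,8):dx=+8,dy=+4->C; (6,7):dx=+11,dy=+10->C; (6,8):dx=+9,dy=+3->C; (7,8):dx=-2,dy=-7->C
Step 2: C = 22, D = 6, total pairs = 28.
Step 3: tau = (C - D)/(n(n-1)/2) = (22 - 6)/28 = 0.571429.
Step 4: Exact two-sided p-value (enumerate n! = 40320 permutations of y under H0): p = 0.061012.
Step 5: alpha = 0.1. reject H0.

tau_b = 0.5714 (C=22, D=6), p = 0.061012, reject H0.


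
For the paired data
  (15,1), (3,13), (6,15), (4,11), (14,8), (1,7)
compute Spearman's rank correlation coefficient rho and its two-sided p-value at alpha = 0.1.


Step 1: Rank x and y separately (midranks; no ties here).
rank(x): 15->6, 3->2, 6->4, 4->3, 14->5, 1->1
rank(y): 1->1, 13->5, 15->6, 11->4, 8->3, 7->2
Step 2: d_i = R_x(i) - R_y(i); compute d_i^2.
  (6-1)^2=25, (2-5)^2=9, (4-6)^2=4, (3-4)^2=1, (5-3)^2=4, (1-2)^2=1
sum(d^2) = 44.
Step 3: rho = 1 - 6*44 / (6*(6^2 - 1)) = 1 - 264/210 = -0.257143.
Step 4: Under H0, t = rho * sqrt((n-2)/(1-rho^2)) = -0.5322 ~ t(4).
Step 5: Two-sided p-value from the t-distribution with 4 df = 0.622787.
Step 6: alpha = 0.1. fail to reject H0.

rho = -0.2571, p = 0.622787, fail to reject H0 at alpha = 0.1.


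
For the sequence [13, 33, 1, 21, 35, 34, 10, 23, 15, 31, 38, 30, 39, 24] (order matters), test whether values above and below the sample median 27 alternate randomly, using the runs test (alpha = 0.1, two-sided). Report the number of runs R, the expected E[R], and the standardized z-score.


Step 1: Compute median = 27; label A = above, B = below.
Labels in order: BABBAABBBAAAAB  (n_A = 7, n_B = 7)
Step 2: Count runs R = 7.
Step 3: Under H0 (random ordering), E[R] = 2*n_A*n_B/(n_A+n_B) + 1 = 2*7*7/14 + 1 = 8.0000.
        Var[R] = 2*n_A*n_B*(2*n_A*n_B - n_A - n_B) / ((n_A+n_B)^2 * (n_A+n_B-1)) = 8232/2548 = 3.2308.
        SD[R] = 1.7974.
Step 4: Continuity-corrected z = (R + 0.5 - E[R]) / SD[R] = (7 + 0.5 - 8.0000) / 1.7974 = -0.2782.
Step 5: Two-sided p-value via normal approximation = 2*(1 - Phi(|z|)) = 0.780879.
Step 6: alpha = 0.1. fail to reject H0.

R = 7, z = -0.2782, p = 0.780879, fail to reject H0.


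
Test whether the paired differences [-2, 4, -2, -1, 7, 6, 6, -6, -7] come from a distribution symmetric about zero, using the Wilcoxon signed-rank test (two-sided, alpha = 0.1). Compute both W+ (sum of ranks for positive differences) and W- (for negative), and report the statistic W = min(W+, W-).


Step 1: Drop any zero differences (none here) and take |d_i|.
|d| = [2, 4, 2, 1, 7, 6, 6, 6, 7]
Step 2: Midrank |d_i| (ties get averaged ranks).
ranks: |2|->2.5, |4|->4, |2|->2.5, |1|->1, |7|->8.5, |6|->6, |6|->6, |6|->6, |7|->8.5
Step 3: Attach original signs; sum ranks with positive sign and with negative sign.
W+ = 4 + 8.5 + 6 + 6 = 24.5
W- = 2.5 + 2.5 + 1 + 6 + 8.5 = 20.5
(Check: W+ + W- = 45 should equal n(n+1)/2 = 45.)
Step 4: Test statistic W = min(W+, W-) = 20.5.
Step 5: Ties in |d|, so use the tie-corrected normal approximation.
        E[W] = n(n+1)/4 = 9*10/4 = 22.5.
        Tie groups: |d|=2 (t=2), |d|=6 (t=3), |d|=7 (t=2); sum(t^3 - t) = 36.
        Var[W] = n(n+1)(2n+1)/24 - sum(t^3-t)/48 = 1710/24 - 36/48 = 70.5.
        z = (W - E[W]) / sqrt(Var[W]) = (20.5 - 22.5) / 8.3964 = -0.2382.
        Two-sided p = 2*Phi(z) = 0.811729.
Step 6: alpha = 0.1. fail to reject H0.

W+ = 24.5, W- = 20.5, W = min = 20.5, p = 0.811729, fail to reject H0.


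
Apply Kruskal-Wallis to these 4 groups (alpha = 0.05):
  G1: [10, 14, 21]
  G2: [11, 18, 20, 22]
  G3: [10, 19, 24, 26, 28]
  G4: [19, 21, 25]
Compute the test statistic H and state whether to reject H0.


Step 1: Combine all N = 15 observations and assign midranks.
sorted (value, group, rank): (10,G1,1.5), (10,G3,1.5), (11,G2,3), (14,G1,4), (18,G2,5), (19,G3,6.5), (19,G4,6.5), (20,G2,8), (21,G1,9.5), (21,G4,9.5), (22,G2,11), (24,G3,12), (25,G4,13), (26,G3,14), (28,G3,15)
Step 2: Sum ranks within each group.
R_1 = 15 (n_1 = 3)
R_2 = 27 (n_2 = 4)
R_3 = 49 (n_3 = 5)
R_4 = 29 (n_4 = 3)
Step 3: H = 12/(N(N+1)) * sum(R_i^2/n_i) - 3(N+1)
     = 12/(15*16) * (15^2/3 + 27^2/4 + 49^2/5 + 29^2/3) - 3*16
     = 0.050000 * 1017.78 - 48
     = 2.889167.
Step 4: Ties present; correction factor C = 1 - 18/(15^3 - 15) = 0.994643. Corrected H = 2.889167 / 0.994643 = 2.904728.
Step 5: Under H0, H ~ chi^2(3); p-value = 0.406549.
Step 6: alpha = 0.05. fail to reject H0.

H = 2.9047, df = 3, p = 0.406549, fail to reject H0.


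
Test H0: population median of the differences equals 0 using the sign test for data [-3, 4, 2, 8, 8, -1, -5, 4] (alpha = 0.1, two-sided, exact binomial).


Step 1: Discard zero differences. Original n = 8; n_eff = number of nonzero differences = 8.
Nonzero differences (with sign): -3, +4, +2, +8, +8, -1, -5, +4
Step 2: Count signs: positive = 5, negative = 3.
Step 3: Under H0: P(positive) = 0.5, so the number of positives S ~ Bin(8, 0.5).
Step 4: Two-sided exact p-value = sum of Bin(8,0.5) probabilities at or below the observed probability = 0.726562.
Step 5: alpha = 0.1. fail to reject H0.

n_eff = 8, pos = 5, neg = 3, p = 0.726562, fail to reject H0.


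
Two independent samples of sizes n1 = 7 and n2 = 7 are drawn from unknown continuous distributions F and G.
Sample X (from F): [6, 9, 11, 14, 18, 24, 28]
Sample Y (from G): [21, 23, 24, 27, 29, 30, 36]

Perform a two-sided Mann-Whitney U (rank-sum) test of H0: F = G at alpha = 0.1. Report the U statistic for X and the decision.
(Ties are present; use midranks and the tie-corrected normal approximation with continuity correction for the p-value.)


Step 1: Combine and sort all 14 observations; assign midranks.
sorted (value, group): (6,X), (9,X), (11,X), (14,X), (18,X), (21,Y), (23,Y), (24,X), (24,Y), (27,Y), (28,X), (29,Y), (30,Y), (36,Y)
ranks: 6->1, 9->2, 11->3, 14->4, 18->5, 21->6, 23->7, 24->8.5, 24->8.5, 27->10, 28->11, 29->12, 30->13, 36->14
Step 2: Rank sum for X: R1 = 1 + 2 + 3 + 4 + 5 + 8.5 + 11 = 34.5.
Step 3: U_X = R1 - n1(n1+1)/2 = 34.5 - 7*8/2 = 34.5 - 28 = 6.5.
       U_Y = n1*n2 - U_X = 49 - 6.5 = 42.5.
Step 4: Ties are present, so use the tie-corrected normal approximation (with continuity correction) for the p-value.
Step 5: p-value = 0.025187; compare to alpha = 0.1. reject H0.

U_X = 6.5, p = 0.025187, reject H0 at alpha = 0.1.


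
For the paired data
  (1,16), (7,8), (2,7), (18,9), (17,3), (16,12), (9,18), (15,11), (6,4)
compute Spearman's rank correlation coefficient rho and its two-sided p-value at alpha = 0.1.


Step 1: Rank x and y separately (midranks; no ties here).
rank(x): 1->1, 7->4, 2->2, 18->9, 17->8, 16->7, 9->5, 15->6, 6->3
rank(y): 16->8, 8->4, 7->3, 9->5, 3->1, 12->7, 18->9, 11->6, 4->2
Step 2: d_i = R_x(i) - R_y(i); compute d_i^2.
  (1-8)^2=49, (4-4)^2=0, (2-3)^2=1, (9-5)^2=16, (8-1)^2=49, (7-7)^2=0, (5-9)^2=16, (6-6)^2=0, (3-2)^2=1
sum(d^2) = 132.
Step 3: rho = 1 - 6*132 / (9*(9^2 - 1)) = 1 - 792/720 = -0.100000.
Step 4: Under H0, t = rho * sqrt((n-2)/(1-rho^2)) = -0.2659 ~ t(7).
Step 5: Two-sided p-value from the t-distribution with 7 df = 0.797972.
Step 6: alpha = 0.1. fail to reject H0.

rho = -0.1000, p = 0.797972, fail to reject H0 at alpha = 0.1.


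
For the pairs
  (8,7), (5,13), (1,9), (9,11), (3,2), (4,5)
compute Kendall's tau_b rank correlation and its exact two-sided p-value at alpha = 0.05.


Step 1: Enumerate the 15 unordered pairs (i,j) with i<j and classify each by sign(x_j-x_i) * sign(y_j-y_i).
  (1,2):dx=-3,dy=+6->D; (1,3):dx=-7,dy=+2->D; (1,4):dx=+1,dy=+4->C; (1,5):dx=-5,dy=-5->C
  (1,6):dx=-4,dy=-2->C; (2,3):dx=-4,dy=-4->C; (2,4):dx=+4,dy=-2->D; (2,5):dx=-2,dy=-11->C
  (2,6):dx=-1,dy=-8->C; (3,4):dx=+8,dy=+2->C; (3,5):dx=+2,dy=-7->D; (3,6):dx=+3,dy=-4->D
  (4,5):dx=-6,dy=-9->C; (4,6):dx=-5,dy=-6->C; (5,6):dx=+1,dy=+3->C
Step 2: C = 10, D = 5, total pairs = 15.
Step 3: tau = (C - D)/(n(n-1)/2) = (10 - 5)/15 = 0.333333.
Step 4: Exact two-sided p-value (enumerate n! = 720 permutations of y under H0): p = 0.469444.
Step 5: alpha = 0.05. fail to reject H0.

tau_b = 0.3333 (C=10, D=5), p = 0.469444, fail to reject H0.


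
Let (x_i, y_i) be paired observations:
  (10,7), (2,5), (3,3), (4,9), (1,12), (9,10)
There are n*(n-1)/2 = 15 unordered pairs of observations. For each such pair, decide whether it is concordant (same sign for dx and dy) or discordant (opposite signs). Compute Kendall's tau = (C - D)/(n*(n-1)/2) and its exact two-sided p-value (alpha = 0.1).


Step 1: Enumerate the 15 unordered pairs (i,j) with i<j and classify each by sign(x_j-x_i) * sign(y_j-y_i).
  (1,2):dx=-8,dy=-2->C; (1,3):dx=-7,dy=-4->C; (1,4):dx=-6,dy=+2->D; (1,5):dx=-9,dy=+5->D
  (1,6):dx=-1,dy=+3->D; (2,3):dx=+1,dy=-2->D; (2,4):dx=+2,dy=+4->C; (2,5):dx=-1,dy=+7->D
  (2,6):dx=+7,dy=+5->C; (3,4):dx=+1,dy=+6->C; (3,5):dx=-2,dy=+9->D; (3,6):dx=+6,dy=+7->C
  (4,5):dx=-3,dy=+3->D; (4,6):dx=+5,dy=+1->C; (5,6):dx=+8,dy=-2->D
Step 2: C = 7, D = 8, total pairs = 15.
Step 3: tau = (C - D)/(n(n-1)/2) = (7 - 8)/15 = -0.066667.
Step 4: Exact two-sided p-value (enumerate n! = 720 permutations of y under H0): p = 1.000000.
Step 5: alpha = 0.1. fail to reject H0.

tau_b = -0.0667 (C=7, D=8), p = 1.000000, fail to reject H0.


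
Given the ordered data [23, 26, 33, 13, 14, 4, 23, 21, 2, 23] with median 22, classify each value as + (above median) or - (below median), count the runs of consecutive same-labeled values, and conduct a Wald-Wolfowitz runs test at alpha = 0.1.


Step 1: Compute median = 22; label A = above, B = below.
Labels in order: AAABBBABBA  (n_A = 5, n_B = 5)
Step 2: Count runs R = 5.
Step 3: Under H0 (random ordering), E[R] = 2*n_A*n_B/(n_A+n_B) + 1 = 2*5*5/10 + 1 = 6.0000.
        Var[R] = 2*n_A*n_B*(2*n_A*n_B - n_A - n_B) / ((n_A+n_B)^2 * (n_A+n_B-1)) = 2000/900 = 2.2222.
        SD[R] = 1.4907.
Step 4: Continuity-corrected z = (R + 0.5 - E[R]) / SD[R] = (5 + 0.5 - 6.0000) / 1.4907 = -0.3354.
Step 5: Two-sided p-value via normal approximation = 2*(1 - Phi(|z|)) = 0.737316.
Step 6: alpha = 0.1. fail to reject H0.

R = 5, z = -0.3354, p = 0.737316, fail to reject H0.


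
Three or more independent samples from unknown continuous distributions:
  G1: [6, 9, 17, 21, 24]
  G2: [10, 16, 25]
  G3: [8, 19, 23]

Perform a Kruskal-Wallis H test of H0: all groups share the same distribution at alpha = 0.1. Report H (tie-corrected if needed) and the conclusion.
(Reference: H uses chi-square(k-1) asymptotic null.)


Step 1: Combine all N = 11 observations and assign midranks.
sorted (value, group, rank): (6,G1,1), (8,G3,2), (9,G1,3), (10,G2,4), (16,G2,5), (17,G1,6), (19,G3,7), (21,G1,8), (23,G3,9), (24,G1,10), (25,G2,11)
Step 2: Sum ranks within each group.
R_1 = 28 (n_1 = 5)
R_2 = 20 (n_2 = 3)
R_3 = 18 (n_3 = 3)
Step 3: H = 12/(N(N+1)) * sum(R_i^2/n_i) - 3(N+1)
     = 12/(11*12) * (28^2/5 + 20^2/3 + 18^2/3) - 3*12
     = 0.090909 * 398.133 - 36
     = 0.193939.
Step 4: No ties, so H is used without correction.
Step 5: Under H0, H ~ chi^2(2); p-value = 0.907584.
Step 6: alpha = 0.1. fail to reject H0.

H = 0.1939, df = 2, p = 0.907584, fail to reject H0.


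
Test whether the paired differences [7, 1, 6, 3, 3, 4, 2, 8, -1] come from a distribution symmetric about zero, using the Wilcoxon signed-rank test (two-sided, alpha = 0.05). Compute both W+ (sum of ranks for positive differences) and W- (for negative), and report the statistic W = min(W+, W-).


Step 1: Drop any zero differences (none here) and take |d_i|.
|d| = [7, 1, 6, 3, 3, 4, 2, 8, 1]
Step 2: Midrank |d_i| (ties get averaged ranks).
ranks: |7|->8, |1|->1.5, |6|->7, |3|->4.5, |3|->4.5, |4|->6, |2|->3, |8|->9, |1|->1.5
Step 3: Attach original signs; sum ranks with positive sign and with negative sign.
W+ = 8 + 1.5 + 7 + 4.5 + 4.5 + 6 + 3 + 9 = 43.5
W- = 1.5 = 1.5
(Check: W+ + W- = 45 should equal n(n+1)/2 = 45.)
Step 4: Test statistic W = min(W+, W-) = 1.5.
Step 5: Ties in |d|, so use the tie-corrected normal approximation.
        E[W] = n(n+1)/4 = 9*10/4 = 22.5.
        Tie groups: |d|=1 (t=2), |d|=3 (t=2); sum(t^3 - t) = 12.
        Var[W] = n(n+1)(2n+1)/24 - sum(t^3-t)/48 = 1710/24 - 12/48 = 71.
        z = (W - E[W]) / sqrt(Var[W]) = (1.5 - 22.5) / 8.4261 = -2.4922.
        Two-sided p = 2*Phi(z) = 0.012694.
Step 6: alpha = 0.05. reject H0.

W+ = 43.5, W- = 1.5, W = min = 1.5, p = 0.012694, reject H0.


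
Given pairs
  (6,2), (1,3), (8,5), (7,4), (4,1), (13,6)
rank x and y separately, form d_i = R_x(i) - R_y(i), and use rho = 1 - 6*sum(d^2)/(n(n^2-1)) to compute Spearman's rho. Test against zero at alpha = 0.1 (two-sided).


Step 1: Rank x and y separately (midranks; no ties here).
rank(x): 6->3, 1->1, 8->5, 7->4, 4->2, 13->6
rank(y): 2->2, 3->3, 5->5, 4->4, 1->1, 6->6
Step 2: d_i = R_x(i) - R_y(i); compute d_i^2.
  (3-2)^2=1, (1-3)^2=4, (5-5)^2=0, (4-4)^2=0, (2-1)^2=1, (6-6)^2=0
sum(d^2) = 6.
Step 3: rho = 1 - 6*6 / (6*(6^2 - 1)) = 1 - 36/210 = 0.828571.
Step 4: Under H0, t = rho * sqrt((n-2)/(1-rho^2)) = 2.9598 ~ t(4).
Step 5: Two-sided p-value from the t-distribution with 4 df = 0.041563.
Step 6: alpha = 0.1. reject H0.

rho = 0.8286, p = 0.041563, reject H0 at alpha = 0.1.


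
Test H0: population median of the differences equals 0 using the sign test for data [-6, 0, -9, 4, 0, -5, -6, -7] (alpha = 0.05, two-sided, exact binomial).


Step 1: Discard zero differences. Original n = 8; n_eff = number of nonzero differences = 6.
Nonzero differences (with sign): -6, -9, +4, -5, -6, -7
Step 2: Count signs: positive = 1, negative = 5.
Step 3: Under H0: P(positive) = 0.5, so the number of positives S ~ Bin(6, 0.5).
Step 4: Two-sided exact p-value = sum of Bin(6,0.5) probabilities at or below the observed probability = 0.218750.
Step 5: alpha = 0.05. fail to reject H0.

n_eff = 6, pos = 1, neg = 5, p = 0.218750, fail to reject H0.


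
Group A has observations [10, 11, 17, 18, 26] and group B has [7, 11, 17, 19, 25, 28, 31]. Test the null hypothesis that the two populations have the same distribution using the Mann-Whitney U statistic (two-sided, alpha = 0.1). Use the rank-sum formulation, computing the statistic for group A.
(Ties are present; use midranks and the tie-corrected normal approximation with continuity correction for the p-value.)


Step 1: Combine and sort all 12 observations; assign midranks.
sorted (value, group): (7,Y), (10,X), (11,X), (11,Y), (17,X), (17,Y), (18,X), (19,Y), (25,Y), (26,X), (28,Y), (31,Y)
ranks: 7->1, 10->2, 11->3.5, 11->3.5, 17->5.5, 17->5.5, 18->7, 19->8, 25->9, 26->10, 28->11, 31->12
Step 2: Rank sum for X: R1 = 2 + 3.5 + 5.5 + 7 + 10 = 28.
Step 3: U_X = R1 - n1(n1+1)/2 = 28 - 5*6/2 = 28 - 15 = 13.
       U_Y = n1*n2 - U_X = 35 - 13 = 22.
Step 4: Ties are present, so use the tie-corrected normal approximation (with continuity correction) for the p-value.
Step 5: p-value = 0.514478; compare to alpha = 0.1. fail to reject H0.

U_X = 13, p = 0.514478, fail to reject H0 at alpha = 0.1.


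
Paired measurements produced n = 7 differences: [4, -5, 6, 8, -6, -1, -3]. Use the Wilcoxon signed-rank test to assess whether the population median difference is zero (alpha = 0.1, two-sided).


Step 1: Drop any zero differences (none here) and take |d_i|.
|d| = [4, 5, 6, 8, 6, 1, 3]
Step 2: Midrank |d_i| (ties get averaged ranks).
ranks: |4|->3, |5|->4, |6|->5.5, |8|->7, |6|->5.5, |1|->1, |3|->2
Step 3: Attach original signs; sum ranks with positive sign and with negative sign.
W+ = 3 + 5.5 + 7 = 15.5
W- = 4 + 5.5 + 1 + 2 = 12.5
(Check: W+ + W- = 28 should equal n(n+1)/2 = 28.)
Step 4: Test statistic W = min(W+, W-) = 12.5.
Step 5: Ties in |d|, so use the tie-corrected normal approximation.
        E[W] = n(n+1)/4 = 7*8/4 = 14.
        Tie groups: |d|=6 (t=2); sum(t^3 - t) = 6.
        Var[W] = n(n+1)(2n+1)/24 - sum(t^3-t)/48 = 840/24 - 6/48 = 34.875.
        z = (W - E[W]) / sqrt(Var[W]) = (12.5 - 14) / 5.9055 = -0.2540.
        Two-sided p = 2*Phi(z) = 0.799495.
Step 6: alpha = 0.1. fail to reject H0.

W+ = 15.5, W- = 12.5, W = min = 12.5, p = 0.799495, fail to reject H0.
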